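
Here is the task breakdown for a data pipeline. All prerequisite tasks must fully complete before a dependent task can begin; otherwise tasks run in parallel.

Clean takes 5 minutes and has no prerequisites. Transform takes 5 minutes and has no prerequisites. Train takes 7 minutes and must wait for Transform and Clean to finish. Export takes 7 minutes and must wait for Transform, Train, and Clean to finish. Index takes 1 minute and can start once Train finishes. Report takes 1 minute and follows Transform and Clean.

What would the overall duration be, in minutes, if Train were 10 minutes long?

Baseline: Clean→Train→Export = 5+7+7 = 19 → 19 minutes.
Train is on the critical path; changing it to 10 makes that path 22 minutes.
That remains the longest chain; total 22 minutes.

22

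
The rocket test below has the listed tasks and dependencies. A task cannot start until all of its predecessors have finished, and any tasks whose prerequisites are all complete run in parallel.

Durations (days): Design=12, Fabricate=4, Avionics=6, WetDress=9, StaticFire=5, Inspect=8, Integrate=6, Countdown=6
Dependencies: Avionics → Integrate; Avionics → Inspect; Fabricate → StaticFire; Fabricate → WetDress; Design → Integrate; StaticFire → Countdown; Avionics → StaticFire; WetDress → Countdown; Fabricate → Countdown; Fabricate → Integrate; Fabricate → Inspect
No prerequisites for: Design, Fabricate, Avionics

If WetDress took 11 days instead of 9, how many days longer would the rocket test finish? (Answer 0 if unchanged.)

Critical path before the change: Fabricate→WetDress→Countdown = 4+9+6 = 19 giving 19 days.
WetDress is on the critical path; changing it to 11 makes that path 21 days.
That remains the longest chain; total 21 days.
Change in finish: 21 − 19 = +2 days.

2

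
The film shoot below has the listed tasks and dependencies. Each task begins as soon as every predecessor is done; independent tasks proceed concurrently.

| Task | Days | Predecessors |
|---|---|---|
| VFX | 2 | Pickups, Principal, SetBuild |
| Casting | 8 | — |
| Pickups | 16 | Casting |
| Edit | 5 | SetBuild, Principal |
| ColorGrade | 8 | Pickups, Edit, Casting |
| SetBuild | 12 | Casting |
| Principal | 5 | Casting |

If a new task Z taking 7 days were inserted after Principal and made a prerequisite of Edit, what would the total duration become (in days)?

33

Originally the schedule takes 33 days.
With Z inserted, Edit now waits for max(SetBuild, Principal, Z).
New critical path: Casting→SetBuild→Edit→ColorGrade = 8+12+5+8 = 33 ⇒ 33 days.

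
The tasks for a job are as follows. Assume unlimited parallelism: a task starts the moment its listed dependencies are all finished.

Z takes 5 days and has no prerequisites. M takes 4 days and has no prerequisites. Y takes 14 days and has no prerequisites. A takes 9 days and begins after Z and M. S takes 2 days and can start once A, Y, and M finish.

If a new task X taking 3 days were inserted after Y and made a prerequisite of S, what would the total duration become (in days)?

19

Originally the job takes 16 days.
With X inserted, S now waits for max(A, Y, M, X).
New critical path: Y→X→S = 14+3+2 = 19 ⇒ 19 days.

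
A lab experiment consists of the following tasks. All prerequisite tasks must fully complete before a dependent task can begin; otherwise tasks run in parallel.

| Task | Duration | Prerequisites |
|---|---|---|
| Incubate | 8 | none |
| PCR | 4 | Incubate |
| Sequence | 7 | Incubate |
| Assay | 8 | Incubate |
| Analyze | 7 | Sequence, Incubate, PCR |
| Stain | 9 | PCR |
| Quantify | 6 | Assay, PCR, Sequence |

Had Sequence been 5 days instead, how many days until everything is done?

As given, the longest chain is Incubate→Sequence→Analyze = 8+7+7 = 22, so the finish is 22 days.
Since Sequence is critical, the -2 change carries straight to that chain (now 20 days).
New critical path: Incubate→Assay→Quantify = 8+8+6 = 22 ⇒ 22 days.

22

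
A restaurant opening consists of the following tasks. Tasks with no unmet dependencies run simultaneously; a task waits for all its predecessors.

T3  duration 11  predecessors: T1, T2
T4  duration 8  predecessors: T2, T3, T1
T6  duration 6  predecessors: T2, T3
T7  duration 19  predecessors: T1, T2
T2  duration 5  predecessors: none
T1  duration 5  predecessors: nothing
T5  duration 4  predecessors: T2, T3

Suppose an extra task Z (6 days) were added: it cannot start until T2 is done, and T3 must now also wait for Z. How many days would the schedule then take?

Originally the schedule takes 24 days.
With Z inserted, T3 now waits for max(T1, T2, Z).
New critical path: T2→Z→T3→T4 = 5+6+11+8 = 30 ⇒ 30 days.

30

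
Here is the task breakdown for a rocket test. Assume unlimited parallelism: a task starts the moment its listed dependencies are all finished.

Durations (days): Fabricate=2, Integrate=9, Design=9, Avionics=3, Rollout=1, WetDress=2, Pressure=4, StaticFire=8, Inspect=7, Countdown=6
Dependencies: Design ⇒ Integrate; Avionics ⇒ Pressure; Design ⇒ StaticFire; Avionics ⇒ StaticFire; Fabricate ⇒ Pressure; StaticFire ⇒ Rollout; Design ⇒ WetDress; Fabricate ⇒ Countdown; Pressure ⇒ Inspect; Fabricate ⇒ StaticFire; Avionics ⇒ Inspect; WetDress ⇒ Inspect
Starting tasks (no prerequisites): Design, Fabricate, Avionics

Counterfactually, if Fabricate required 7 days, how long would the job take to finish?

18

Actual critical path: Design→WetDress→Inspect = 9+2+7 = 18 ⇒ 18 days.
The longest path through Fabricate is only 13 days, so Fabricate has float 5.
That remains the longest chain; total 18 days.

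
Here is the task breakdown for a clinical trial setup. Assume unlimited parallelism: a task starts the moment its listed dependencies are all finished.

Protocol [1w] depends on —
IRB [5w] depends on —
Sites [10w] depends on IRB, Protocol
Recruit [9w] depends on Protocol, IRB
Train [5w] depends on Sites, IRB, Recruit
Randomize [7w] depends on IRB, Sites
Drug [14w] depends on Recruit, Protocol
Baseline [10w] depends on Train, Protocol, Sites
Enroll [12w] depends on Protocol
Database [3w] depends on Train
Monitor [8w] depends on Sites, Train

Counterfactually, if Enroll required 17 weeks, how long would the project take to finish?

The binding path is IRB→Sites→Train→Baseline = 5+10+5+10 = 30; finish at 30 weeks.
Enroll has 17 weeks of float (longest path through it is 13).
No other chain overtakes it, so the finish is 30 weeks.

30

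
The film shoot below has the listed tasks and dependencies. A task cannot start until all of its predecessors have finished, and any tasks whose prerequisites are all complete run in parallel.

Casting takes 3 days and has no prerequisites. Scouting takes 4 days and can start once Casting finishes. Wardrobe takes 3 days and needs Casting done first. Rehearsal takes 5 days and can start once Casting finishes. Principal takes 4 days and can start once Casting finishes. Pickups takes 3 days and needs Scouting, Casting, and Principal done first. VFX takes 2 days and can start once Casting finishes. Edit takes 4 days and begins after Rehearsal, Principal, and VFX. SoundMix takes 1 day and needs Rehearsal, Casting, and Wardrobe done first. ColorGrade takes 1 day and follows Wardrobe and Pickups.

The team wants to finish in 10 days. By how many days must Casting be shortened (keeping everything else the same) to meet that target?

Current finish: 12 days; target: 10.
Casting is on every critical path, so each day cut from Casting cuts the finish by one (this holds down to a finish of 10).
Need 12 − 10 = 2 days off Casting → Casting becomes 1 day, finish becomes 10.

2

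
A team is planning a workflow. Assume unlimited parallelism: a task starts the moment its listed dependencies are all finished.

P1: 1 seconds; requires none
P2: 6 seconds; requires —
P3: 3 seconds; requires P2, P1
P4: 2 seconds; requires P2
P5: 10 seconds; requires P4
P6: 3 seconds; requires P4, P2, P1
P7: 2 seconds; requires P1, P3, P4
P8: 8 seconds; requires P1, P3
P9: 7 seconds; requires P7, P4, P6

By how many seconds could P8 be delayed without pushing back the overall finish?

Critical path: P2→P3→P7→P9 = 6+3+2+7 = 18, so the finish is 18 seconds.
Longest path through P8: 17 seconds (earliest finish 17, latest finish 18).
So P8 can slip 18 − 17 = 1 second.

1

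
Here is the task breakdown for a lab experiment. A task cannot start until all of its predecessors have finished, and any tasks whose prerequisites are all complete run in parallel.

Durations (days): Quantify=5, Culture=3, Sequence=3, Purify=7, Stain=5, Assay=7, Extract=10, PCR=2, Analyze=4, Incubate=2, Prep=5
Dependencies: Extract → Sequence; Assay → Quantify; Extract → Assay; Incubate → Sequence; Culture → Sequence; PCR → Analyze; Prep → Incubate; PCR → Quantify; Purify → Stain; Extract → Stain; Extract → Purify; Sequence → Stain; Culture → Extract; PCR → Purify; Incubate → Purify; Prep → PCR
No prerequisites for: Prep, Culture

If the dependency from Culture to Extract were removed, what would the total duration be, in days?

With the dependency in place, Culture→Extract→Purify→Stain = 3+10+7+5 = 25 sets the finish at 25 days.
Without Culture→Extract, Extract's earliest start moves from 3 to 0.
After: Extract→Purify→Stain = 10+7+5 = 22 → 22 days.

22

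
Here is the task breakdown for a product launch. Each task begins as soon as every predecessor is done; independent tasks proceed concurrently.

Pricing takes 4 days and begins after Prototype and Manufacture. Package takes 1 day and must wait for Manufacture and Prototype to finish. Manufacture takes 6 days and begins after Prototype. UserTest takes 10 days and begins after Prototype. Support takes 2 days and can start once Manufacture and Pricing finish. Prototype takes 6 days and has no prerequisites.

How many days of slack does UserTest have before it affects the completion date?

Prototype→Manufacture→Pricing→Support = 6+6+4+2 = 18 sets the makespan at 18 days.
UserTest finishes as early as 16 and must finish by 18.
Float = 18 − 16 = 2.

2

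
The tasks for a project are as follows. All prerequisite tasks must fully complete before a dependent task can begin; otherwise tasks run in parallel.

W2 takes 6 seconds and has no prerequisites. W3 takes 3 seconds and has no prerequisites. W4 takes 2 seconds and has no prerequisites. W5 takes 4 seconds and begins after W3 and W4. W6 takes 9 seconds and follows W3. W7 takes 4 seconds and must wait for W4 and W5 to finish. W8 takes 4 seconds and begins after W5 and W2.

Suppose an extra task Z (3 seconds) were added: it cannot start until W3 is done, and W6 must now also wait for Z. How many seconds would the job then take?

15

Originally the job takes 12 seconds.
With Z inserted, W6 now waits for max(W3, Z).
New critical path: W3→Z→W6 = 3+3+9 = 15 ⇒ 15 seconds.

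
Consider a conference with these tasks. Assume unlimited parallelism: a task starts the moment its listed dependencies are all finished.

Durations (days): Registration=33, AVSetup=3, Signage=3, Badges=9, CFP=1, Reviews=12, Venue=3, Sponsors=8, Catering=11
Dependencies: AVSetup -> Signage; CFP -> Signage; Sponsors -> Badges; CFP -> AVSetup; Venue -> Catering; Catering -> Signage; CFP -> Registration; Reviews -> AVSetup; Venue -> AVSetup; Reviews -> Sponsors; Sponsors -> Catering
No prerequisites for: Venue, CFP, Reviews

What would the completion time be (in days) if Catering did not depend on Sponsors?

With the dependency in place, CFP→Registration = 1+33 = 34 sets the finish at 34 days.
Without Sponsors→Catering, Catering's earliest start moves from 20 to 3.
The longest chain is now CFP→Registration = 1+33 = 34, so the conference takes 34 days.

34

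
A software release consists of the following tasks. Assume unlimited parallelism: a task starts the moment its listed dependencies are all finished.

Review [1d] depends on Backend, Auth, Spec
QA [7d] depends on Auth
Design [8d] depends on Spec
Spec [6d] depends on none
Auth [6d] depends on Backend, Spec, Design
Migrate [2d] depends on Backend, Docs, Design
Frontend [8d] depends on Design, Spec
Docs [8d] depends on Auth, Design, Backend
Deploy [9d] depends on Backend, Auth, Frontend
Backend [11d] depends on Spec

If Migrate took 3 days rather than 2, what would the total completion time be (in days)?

The binding path is Spec→Backend→Auth→Docs→Migrate = 6+11+6+8+2 = 33; finish at 33 days.
Migrate is on the critical path; changing it to 3 makes that path 34 days.
That remains the longest chain; total 34 days.

34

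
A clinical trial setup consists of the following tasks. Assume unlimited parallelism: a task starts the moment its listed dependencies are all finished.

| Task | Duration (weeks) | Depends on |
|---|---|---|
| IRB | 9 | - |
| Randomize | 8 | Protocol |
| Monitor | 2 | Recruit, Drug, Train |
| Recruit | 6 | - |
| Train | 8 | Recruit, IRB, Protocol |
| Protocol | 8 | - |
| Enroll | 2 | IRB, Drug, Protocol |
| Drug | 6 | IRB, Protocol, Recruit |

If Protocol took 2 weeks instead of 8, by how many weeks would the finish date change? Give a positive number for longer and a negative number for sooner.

0

As given, the longest chain is IRB→Train→Monitor = 9+8+2 = 19, so the finish is 19 weeks.
Protocol is off the critical path — its longest chain is 18 weeks, giving 1 of slack.
That remains the longest chain; total 19 weeks.
Change in finish: 19 − 19 = +0 weeks.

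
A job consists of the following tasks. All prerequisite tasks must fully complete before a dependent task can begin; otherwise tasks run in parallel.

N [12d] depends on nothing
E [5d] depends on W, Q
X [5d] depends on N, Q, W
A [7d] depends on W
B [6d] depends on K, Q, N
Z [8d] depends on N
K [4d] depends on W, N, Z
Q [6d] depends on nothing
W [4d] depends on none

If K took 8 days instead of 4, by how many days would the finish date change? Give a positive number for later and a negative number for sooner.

4

Actual critical path: N→Z→K→B = 12+8+4+6 = 30 ⇒ 30 days.
Since K is critical, the +4 change carries straight to that chain (now 34 days).
That remains the longest chain; total 34 days.
Change in finish: 34 − 30 = +4 days.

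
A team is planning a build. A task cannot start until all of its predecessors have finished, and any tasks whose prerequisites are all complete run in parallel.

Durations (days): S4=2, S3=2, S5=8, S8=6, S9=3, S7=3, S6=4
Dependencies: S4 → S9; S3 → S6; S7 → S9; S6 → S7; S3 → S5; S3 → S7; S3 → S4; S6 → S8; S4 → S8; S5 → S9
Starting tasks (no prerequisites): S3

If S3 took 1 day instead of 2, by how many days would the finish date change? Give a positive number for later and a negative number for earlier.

Critical path before the change: S3→S5→S9 = 2+8+3 = 13 giving 13 days.
S3 lies on that path, so at 1 day the path becomes 12 days.
The critical path is still S3→S5→S9; finish is now 12 days.
Change in finish: 12 − 13 = -1 days.

-1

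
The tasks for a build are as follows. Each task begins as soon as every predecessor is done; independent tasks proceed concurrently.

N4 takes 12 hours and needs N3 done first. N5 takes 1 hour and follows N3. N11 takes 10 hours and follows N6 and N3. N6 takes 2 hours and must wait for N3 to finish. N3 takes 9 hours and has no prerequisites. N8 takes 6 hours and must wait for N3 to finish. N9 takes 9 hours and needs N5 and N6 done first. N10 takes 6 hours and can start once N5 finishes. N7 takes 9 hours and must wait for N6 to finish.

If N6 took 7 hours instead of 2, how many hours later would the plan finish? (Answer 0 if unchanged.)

The binding path is N3→N6→N11 = 9+2+10 = 21; finish at 21 hours.
N6 lies on that path, so at 7 hours the path becomes 26 hours.
No other chain overtakes it, so the finish is 26 hours.
Change in finish: 26 − 21 = +5 hours.

5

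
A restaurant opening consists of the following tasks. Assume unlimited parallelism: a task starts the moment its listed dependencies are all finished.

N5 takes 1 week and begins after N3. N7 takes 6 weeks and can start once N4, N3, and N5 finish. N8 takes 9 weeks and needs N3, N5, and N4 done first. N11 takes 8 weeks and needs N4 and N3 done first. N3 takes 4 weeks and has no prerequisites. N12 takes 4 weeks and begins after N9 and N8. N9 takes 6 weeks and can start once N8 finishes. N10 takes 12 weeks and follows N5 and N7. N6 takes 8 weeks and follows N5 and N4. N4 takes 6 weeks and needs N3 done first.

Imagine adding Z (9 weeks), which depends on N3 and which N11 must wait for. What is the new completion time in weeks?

29

Originally the job takes 29 weeks.
With Z inserted, N11 now waits for max(N4, N3, Z).
New critical path: N3→N4→N8→N9→N12 = 4+6+9+6+4 = 29 ⇒ 29 weeks.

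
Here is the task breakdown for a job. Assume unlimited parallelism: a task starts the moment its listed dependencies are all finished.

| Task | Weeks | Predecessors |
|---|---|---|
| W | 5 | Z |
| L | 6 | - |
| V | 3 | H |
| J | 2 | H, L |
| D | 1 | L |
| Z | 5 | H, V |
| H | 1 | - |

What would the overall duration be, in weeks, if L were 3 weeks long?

14

Baseline: H→V→Z→W = 1+3+5+5 = 14 → 14 weeks.
L is off the critical path — its longest chain is 8 weeks, giving 6 of slack.
The critical path is still H→V→Z→W; finish is now 14 weeks.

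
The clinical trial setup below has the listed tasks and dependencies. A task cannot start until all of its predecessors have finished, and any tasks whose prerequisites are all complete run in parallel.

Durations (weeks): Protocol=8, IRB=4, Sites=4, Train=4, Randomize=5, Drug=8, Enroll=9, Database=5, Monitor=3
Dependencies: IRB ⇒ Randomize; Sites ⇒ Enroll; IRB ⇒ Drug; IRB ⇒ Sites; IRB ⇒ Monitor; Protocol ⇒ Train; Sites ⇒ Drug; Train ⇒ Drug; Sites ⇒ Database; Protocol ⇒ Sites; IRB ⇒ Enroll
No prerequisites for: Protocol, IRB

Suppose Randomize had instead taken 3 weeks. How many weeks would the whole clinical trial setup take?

As given, the longest chain is Protocol→Sites→Enroll = 8+4+9 = 21, so the finish is 21 weeks.
Randomize has 12 weeks of float (longest path through it is 9).
That remains the longest chain; total 21 weeks.

21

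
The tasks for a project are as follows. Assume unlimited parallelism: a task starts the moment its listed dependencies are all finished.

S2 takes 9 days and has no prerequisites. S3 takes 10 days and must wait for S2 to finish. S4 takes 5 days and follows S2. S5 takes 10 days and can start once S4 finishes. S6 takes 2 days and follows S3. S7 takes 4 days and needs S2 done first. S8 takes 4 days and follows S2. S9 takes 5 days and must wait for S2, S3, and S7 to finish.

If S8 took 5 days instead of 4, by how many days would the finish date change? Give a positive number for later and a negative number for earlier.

The binding path is S2→S3→S9 = 9+10+5 = 24; finish at 24 days.
The longest path through S8 is only 13 days, so S8 has float 11.
That remains the longest chain; total 24 days.
Change in finish: 24 − 24 = +0 days.

0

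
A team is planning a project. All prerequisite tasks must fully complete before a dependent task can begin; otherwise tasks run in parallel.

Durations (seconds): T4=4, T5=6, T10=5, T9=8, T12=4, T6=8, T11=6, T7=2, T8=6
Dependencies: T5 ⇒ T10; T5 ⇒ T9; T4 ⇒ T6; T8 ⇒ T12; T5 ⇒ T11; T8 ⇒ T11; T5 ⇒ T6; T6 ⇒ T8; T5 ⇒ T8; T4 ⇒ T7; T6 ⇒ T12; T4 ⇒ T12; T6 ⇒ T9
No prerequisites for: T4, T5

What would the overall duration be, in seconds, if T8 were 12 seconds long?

Actual critical path: T5→T6→T8→T11 = 6+8+6+6 = 26 ⇒ 26 seconds.
Since T8 is critical, the +6 change carries straight to that chain (now 32 seconds).
The critical path is still T5→T6→T8→T11; finish is now 32 seconds.

32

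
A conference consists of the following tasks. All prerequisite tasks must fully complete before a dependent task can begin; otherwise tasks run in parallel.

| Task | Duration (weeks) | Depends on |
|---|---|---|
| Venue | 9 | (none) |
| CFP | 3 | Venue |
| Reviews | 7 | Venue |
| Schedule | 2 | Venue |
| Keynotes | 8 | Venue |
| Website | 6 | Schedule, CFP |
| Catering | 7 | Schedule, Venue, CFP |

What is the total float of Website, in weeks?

1

Critical path: Venue→CFP→Catering = 9+3+7 = 19, so the finish is 19 weeks.
Longest path through Website: 18 weeks (earliest finish 18, latest finish 19).
So Website can slip 19 − 18 = 1 week.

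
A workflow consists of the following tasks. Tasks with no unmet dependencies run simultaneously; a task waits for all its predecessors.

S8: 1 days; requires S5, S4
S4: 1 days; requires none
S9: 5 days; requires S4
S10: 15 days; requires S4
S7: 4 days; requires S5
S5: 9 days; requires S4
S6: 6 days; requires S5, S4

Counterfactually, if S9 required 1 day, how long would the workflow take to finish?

16

As given, the longest chain is S4→S5→S6 = 1+9+6 = 16, so the finish is 16 days.
S9 has 10 days of float (longest path through it is 6).
No other chain overtakes it, so the finish is 16 days.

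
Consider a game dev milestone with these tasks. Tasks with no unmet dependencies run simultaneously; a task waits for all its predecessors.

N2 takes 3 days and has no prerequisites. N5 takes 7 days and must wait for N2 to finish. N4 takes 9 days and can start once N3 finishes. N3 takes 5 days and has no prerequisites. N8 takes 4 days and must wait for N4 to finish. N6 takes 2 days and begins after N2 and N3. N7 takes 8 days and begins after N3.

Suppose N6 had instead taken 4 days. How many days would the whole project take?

Critical path before the change: N3→N4→N8 = 5+9+4 = 18 giving 18 days.
N6 is off the critical path — its longest chain is 7 days, giving 11 of slack.
No other chain overtakes it, so the finish is 18 days.

18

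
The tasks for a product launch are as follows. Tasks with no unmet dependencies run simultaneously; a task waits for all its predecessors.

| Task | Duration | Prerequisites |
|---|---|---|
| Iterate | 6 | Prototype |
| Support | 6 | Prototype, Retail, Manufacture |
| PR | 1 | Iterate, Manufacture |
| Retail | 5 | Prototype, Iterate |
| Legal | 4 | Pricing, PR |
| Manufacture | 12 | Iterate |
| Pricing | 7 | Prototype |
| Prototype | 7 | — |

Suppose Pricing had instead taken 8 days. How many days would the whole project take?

As given, the longest chain is Prototype→Iterate→Manufacture→Support = 7+6+12+6 = 31, so the finish is 31 days.
The longest path through Pricing is only 18 days, so Pricing has float 13.
No other chain overtakes it, so the finish is 31 days.

31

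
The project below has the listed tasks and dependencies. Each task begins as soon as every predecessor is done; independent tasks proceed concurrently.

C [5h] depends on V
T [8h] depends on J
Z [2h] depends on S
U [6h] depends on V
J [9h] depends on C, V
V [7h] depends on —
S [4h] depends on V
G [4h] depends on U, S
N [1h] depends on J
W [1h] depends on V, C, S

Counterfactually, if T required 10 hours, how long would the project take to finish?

31

Actual critical path: V→C→J→T = 7+5+9+8 = 29 ⇒ 29 hours.
T lies on that path, so at 10 hours the path becomes 31 hours.
No other chain overtakes it, so the finish is 31 hours.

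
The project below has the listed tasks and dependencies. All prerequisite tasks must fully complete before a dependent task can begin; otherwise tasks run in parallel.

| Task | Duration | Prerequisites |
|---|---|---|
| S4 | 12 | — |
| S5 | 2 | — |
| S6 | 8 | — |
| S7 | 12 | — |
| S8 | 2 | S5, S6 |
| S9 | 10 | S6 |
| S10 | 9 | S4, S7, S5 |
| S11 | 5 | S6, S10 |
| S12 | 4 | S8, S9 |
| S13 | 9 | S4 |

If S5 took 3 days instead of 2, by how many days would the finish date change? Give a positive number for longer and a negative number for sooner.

0

Critical path before the change: S4→S10→S11 = 12+9+5 = 26 giving 26 days.
S5 is off the critical path — its longest chain is 16 days, giving 10 of slack.
The critical path is still S4→S10→S11; finish is now 26 days.
Change in finish: 26 − 26 = +0 days.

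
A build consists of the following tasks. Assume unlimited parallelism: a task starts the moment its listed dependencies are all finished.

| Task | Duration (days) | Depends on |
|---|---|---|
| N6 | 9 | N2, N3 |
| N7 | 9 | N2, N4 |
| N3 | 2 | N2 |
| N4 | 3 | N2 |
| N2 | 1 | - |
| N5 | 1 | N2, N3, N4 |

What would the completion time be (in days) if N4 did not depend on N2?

12

Original critical path: N2→N4→N7 = 1+3+9 = 13 ⇒ 13 days.
Without N2→N4, N4's earliest start moves from 1 to 0.
After: N2→N3→N6 = 1+2+9 = 12 → 12 days.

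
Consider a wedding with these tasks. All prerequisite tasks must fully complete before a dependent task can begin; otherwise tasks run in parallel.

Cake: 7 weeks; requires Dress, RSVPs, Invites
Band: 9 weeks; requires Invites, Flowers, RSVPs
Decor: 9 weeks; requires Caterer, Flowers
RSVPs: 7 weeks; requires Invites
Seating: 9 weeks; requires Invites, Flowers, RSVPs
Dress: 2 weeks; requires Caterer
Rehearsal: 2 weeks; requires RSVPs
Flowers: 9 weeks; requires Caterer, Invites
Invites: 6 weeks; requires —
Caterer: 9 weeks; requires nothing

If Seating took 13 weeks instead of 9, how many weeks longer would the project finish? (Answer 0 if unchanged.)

Actual critical path: Caterer→Flowers→Seating = 9+9+9 = 27 ⇒ 27 weeks.
Seating is on the critical path; changing it to 13 makes that path 31 weeks.
The critical path is still Caterer→Flowers→Seating; finish is now 31 weeks.
Change in finish: 31 − 27 = +4 weeks.

4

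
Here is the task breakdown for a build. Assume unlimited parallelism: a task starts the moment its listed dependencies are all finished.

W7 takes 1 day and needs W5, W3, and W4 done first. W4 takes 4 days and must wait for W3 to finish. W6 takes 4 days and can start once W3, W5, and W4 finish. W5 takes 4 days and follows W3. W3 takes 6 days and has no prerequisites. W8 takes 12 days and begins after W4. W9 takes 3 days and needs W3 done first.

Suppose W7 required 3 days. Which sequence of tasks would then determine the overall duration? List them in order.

Baseline: W3→W4→W8 = 6+4+12 = 22 → 22 days.
W7 has 11 days of float (longest path through it is 11).
That remains the longest chain; total 22 days.

W3, W4, W8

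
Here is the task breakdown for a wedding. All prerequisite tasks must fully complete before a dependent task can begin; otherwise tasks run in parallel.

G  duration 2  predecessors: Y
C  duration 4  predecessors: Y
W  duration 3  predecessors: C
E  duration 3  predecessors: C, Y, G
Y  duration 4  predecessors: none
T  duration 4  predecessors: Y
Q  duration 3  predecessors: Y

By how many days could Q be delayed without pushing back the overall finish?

Y→C→W = 4+4+3 = 11 sets the makespan at 11 days.
Longest path through Q: 7 days (earliest finish 7, latest finish 11).
So Q can slip 11 − 7 = 4 days.

4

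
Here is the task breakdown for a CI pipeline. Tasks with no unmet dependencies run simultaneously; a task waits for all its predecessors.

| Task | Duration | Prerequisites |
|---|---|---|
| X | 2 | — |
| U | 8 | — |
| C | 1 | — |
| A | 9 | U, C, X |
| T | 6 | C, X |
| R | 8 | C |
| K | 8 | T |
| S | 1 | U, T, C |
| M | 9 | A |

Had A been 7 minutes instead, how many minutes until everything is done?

24

Actual critical path: U→A→M = 8+9+9 = 26 ⇒ 26 minutes.
A is on the critical path; changing it to 7 makes that path 24 minutes.
That remains the longest chain; total 24 minutes.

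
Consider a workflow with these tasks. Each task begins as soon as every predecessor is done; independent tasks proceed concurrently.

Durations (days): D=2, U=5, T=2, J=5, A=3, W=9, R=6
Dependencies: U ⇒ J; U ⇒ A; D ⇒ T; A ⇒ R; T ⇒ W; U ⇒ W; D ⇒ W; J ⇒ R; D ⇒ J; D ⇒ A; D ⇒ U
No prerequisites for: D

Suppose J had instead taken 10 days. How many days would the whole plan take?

23

Actual critical path: D→U→J→R = 2+5+5+6 = 18 ⇒ 18 days.
J lies on that path, so at 10 days the path becomes 23 days.
That remains the longest chain; total 23 days.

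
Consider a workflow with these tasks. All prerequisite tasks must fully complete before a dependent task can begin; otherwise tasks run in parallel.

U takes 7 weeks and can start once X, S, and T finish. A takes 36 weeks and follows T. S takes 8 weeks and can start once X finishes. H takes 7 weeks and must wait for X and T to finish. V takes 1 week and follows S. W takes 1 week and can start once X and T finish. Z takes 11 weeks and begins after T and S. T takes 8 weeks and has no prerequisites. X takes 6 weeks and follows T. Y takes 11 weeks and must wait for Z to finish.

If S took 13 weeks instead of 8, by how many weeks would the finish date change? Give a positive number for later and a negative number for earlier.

Baseline: T→X→S→Z→Y = 8+6+8+11+11 = 44 → 44 weeks.
S lies on that path, so at 13 weeks the path becomes 49 weeks.
No other chain overtakes it, so the finish is 49 weeks.
Change in finish: 49 − 44 = +5 weeks.

5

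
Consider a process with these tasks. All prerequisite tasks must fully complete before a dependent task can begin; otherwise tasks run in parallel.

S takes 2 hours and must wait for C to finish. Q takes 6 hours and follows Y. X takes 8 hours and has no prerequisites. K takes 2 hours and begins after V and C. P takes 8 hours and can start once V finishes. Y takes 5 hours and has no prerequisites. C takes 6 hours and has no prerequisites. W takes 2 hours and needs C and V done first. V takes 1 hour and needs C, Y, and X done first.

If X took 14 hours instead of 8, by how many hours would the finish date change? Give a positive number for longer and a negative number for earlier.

6

Baseline: X→V→P = 8+1+8 = 17 → 17 hours.
Since X is critical, the +6 change carries straight to that chain (now 23 hours).
No other chain overtakes it, so the finish is 23 hours.
Change in finish: 23 − 17 = +6 hours.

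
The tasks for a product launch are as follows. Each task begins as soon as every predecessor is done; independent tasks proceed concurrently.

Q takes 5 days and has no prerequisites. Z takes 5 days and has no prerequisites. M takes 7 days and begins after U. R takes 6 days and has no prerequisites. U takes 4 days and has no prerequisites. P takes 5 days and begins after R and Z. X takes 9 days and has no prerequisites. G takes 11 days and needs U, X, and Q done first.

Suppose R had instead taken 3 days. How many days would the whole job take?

20

Baseline: X→G = 9+11 = 20 → 20 days.
R is off the critical path — its longest chain is 11 days, giving 9 of slack.
The critical path is still X→G; finish is now 20 days.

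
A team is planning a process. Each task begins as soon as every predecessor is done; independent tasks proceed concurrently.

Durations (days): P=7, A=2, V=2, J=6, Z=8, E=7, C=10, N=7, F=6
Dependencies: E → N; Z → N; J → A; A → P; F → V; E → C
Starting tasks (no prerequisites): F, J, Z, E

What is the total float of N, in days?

2

The longest chain is E→C = 7+10 = 17; overall finish 17 days.
The longest chain containing N totals 15 days.
Float = 17 − 15 = 2.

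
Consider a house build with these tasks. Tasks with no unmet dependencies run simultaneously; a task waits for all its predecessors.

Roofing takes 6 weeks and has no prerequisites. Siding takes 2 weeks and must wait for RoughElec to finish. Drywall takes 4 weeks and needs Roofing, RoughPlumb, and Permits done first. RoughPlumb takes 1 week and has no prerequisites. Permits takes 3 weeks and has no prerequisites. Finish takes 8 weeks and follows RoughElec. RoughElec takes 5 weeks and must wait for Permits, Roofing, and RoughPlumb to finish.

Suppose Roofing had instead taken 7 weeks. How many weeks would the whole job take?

20

As given, the longest chain is Roofing→RoughElec→Finish = 6+5+8 = 19, so the finish is 19 weeks.
Since Roofing is critical, the +1 change carries straight to that chain (now 20 weeks).
No other chain overtakes it, so the finish is 20 weeks.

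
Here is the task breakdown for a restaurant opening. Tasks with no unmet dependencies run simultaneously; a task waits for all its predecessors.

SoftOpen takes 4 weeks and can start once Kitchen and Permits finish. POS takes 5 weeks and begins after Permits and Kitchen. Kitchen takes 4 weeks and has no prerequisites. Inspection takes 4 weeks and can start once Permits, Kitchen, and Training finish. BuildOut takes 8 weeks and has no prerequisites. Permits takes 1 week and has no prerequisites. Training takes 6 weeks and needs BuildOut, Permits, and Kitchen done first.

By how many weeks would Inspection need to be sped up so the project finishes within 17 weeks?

Current finish: 18 weeks; target: 17.
Inspection is on every critical path, so each week cut from Inspection cuts the finish by one (this holds down to a finish of 15).
Need 18 − 17 = 1 week off Inspection → Inspection becomes 3 weeks, finish becomes 17.

1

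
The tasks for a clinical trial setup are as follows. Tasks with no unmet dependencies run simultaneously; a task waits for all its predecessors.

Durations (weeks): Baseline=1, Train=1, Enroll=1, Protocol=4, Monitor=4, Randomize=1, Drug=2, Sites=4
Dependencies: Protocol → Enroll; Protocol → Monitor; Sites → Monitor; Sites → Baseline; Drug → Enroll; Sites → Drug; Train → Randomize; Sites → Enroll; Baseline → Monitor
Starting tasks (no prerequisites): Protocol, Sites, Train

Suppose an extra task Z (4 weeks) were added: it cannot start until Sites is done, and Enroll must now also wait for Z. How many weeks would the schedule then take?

Originally the schedule takes 9 weeks.
With Z inserted, Enroll now waits for max(Protocol, Drug, Sites, Z).
New critical path: Sites→Z→Enroll = 4+4+1 = 9 ⇒ 9 weeks.

9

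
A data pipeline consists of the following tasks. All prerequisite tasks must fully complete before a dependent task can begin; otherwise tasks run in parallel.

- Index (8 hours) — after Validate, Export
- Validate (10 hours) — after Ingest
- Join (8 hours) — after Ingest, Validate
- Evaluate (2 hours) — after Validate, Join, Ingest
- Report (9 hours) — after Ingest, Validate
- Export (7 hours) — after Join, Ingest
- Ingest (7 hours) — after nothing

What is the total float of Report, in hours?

14

Ingest→Validate→Join→Export→Index = 7+10+8+7+8 = 40 sets the makespan at 40 hours.
The longest chain containing Report totals 26 hours.
Slack of Report = 31 − 17 = 14 hours.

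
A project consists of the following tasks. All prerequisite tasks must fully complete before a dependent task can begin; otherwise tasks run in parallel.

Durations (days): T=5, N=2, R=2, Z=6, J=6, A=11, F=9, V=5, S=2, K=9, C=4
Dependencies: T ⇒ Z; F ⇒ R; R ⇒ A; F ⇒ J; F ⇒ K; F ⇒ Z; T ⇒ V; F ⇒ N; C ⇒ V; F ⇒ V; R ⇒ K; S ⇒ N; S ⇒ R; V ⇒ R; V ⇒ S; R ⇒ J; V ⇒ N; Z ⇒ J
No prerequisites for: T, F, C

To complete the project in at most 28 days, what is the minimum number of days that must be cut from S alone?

1

Current finish: 29 days; target: 28.
S is on every critical path, so each day cut from S cuts the finish by one (this holds down to a finish of 28).
Need 29 − 28 = 1 day off S → S becomes 1 day, finish becomes 28.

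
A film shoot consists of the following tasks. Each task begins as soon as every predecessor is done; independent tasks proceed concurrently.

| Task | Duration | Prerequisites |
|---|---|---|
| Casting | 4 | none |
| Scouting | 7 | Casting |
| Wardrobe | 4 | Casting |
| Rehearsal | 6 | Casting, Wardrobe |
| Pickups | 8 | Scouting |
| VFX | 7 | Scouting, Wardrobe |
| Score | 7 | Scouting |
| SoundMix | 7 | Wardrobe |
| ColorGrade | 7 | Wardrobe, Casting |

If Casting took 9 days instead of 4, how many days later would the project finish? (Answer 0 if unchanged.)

5

As given, the longest chain is Casting→Scouting→Pickups = 4+7+8 = 19, so the finish is 19 days.
Casting is on the critical path; changing it to 9 makes that path 24 days.
The critical path is still Casting→Scouting→Pickups; finish is now 24 days.
Change in finish: 24 − 19 = +5 days.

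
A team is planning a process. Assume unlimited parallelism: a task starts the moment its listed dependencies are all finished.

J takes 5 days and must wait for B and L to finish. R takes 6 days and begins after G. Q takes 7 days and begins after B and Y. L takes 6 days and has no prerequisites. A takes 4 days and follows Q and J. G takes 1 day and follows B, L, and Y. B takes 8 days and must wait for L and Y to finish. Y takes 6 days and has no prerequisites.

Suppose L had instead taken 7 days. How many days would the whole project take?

26

The binding path is L→B→Q→A = 6+8+7+4 = 25; finish at 25 days.
Since L is critical, the +1 change carries straight to that chain (now 26 days).
The critical path is still L→B→Q→A; finish is now 26 days.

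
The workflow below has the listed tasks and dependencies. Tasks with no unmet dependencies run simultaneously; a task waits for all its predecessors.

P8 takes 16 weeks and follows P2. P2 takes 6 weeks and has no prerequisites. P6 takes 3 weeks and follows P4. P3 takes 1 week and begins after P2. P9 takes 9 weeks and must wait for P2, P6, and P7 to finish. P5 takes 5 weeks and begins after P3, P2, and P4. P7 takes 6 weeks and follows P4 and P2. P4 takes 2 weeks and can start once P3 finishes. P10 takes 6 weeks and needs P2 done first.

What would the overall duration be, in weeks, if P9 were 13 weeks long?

28

Actual critical path: P2→P3→P4→P7→P9 = 6+1+2+6+9 = 24 ⇒ 24 weeks.
P9 is on the critical path; changing it to 13 makes that path 28 weeks.
No other chain overtakes it, so the finish is 28 weeks.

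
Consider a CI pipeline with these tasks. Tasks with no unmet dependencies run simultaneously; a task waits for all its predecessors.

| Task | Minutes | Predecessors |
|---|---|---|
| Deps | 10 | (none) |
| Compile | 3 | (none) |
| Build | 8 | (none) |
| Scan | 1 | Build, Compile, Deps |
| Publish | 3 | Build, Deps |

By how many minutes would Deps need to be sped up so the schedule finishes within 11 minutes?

2

Current finish: 13 minutes; target: 11.
Deps is on every critical path, so each minute cut from Deps cuts the finish by one (this holds down to a finish of 11).
Need 13 − 11 = 2 minutes off Deps → Deps becomes 8 minutes, finish becomes 11.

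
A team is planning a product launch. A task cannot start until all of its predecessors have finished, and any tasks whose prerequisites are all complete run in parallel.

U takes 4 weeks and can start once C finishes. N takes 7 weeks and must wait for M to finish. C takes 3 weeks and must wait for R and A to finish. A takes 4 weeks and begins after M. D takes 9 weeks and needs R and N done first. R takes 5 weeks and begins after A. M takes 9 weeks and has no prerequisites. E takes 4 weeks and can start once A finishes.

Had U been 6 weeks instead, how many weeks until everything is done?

27

Actual critical path: M→A→R→D = 9+4+5+9 = 27 ⇒ 27 weeks.
U is off the critical path — its longest chain is 25 weeks, giving 2 of slack.
Now M→A→R→C→U = 9+4+5+3+6 = 27 is longest, so the finish becomes 27 weeks.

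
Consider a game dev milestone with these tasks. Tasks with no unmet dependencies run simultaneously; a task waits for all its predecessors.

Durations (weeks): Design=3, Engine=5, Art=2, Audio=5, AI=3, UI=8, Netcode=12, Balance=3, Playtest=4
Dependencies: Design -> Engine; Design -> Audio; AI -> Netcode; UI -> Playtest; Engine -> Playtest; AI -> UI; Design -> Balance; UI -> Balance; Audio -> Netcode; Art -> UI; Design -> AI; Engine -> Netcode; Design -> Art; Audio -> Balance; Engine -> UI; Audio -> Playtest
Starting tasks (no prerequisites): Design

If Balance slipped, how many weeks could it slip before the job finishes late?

Design→Engine→UI→Playtest = 3+5+8+4 = 20 sets the makespan at 20 weeks.
Balance finishes as early as 19 and must finish by 20.
Slack of Balance = 17 − 16 = 1 week.

1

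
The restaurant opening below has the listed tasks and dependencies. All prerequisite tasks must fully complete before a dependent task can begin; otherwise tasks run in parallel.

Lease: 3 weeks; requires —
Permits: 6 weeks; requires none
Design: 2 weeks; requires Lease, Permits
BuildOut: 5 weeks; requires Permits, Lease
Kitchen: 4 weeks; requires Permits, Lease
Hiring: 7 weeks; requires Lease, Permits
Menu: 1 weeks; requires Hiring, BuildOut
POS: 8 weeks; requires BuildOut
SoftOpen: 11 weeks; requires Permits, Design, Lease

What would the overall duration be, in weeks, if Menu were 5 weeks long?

19

Actual critical path: Permits→Design→SoftOpen = 6+2+11 = 19 ⇒ 19 weeks.
The longest path through Menu is only 14 weeks, so Menu has float 5.
The critical path is still Permits→Design→SoftOpen; finish is now 19 weeks.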